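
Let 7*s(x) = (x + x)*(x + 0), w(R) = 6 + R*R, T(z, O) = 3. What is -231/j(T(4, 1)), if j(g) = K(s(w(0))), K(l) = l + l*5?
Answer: -539/144 ≈ -3.7431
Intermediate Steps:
w(R) = 6 + R**2
s(x) = 2*x**2/7 (s(x) = ((x + x)*(x + 0))/7 = ((2*x)*x)/7 = (2*x**2)/7 = 2*x**2/7)
K(l) = 6*l (K(l) = l + 5*l = 6*l)
j(g) = 432/7 (j(g) = 6*(2*(6 + 0**2)**2/7) = 6*(2*(6 + 0)**2/7) = 6*((2/7)*6**2) = 6*((2/7)*36) = 6*(72/7) = 432/7)
-231/j(T(4, 1)) = -231/432/7 = -231*7/432 = -539/144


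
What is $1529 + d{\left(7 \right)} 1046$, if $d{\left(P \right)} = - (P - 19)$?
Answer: $14081$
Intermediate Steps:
$d{\left(P \right)} = 19 - P$ ($d{\left(P \right)} = - (-19 + P) = 19 - P$)
$1529 + d{\left(7 \right)} 1046 = 1529 + \left(19 - 7\right) 1046 = 1529 + 12 \cdot 1046 = 1529 + 12552 = 14081$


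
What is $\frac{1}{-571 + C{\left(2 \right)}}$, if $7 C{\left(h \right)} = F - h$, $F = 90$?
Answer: $- \frac{7}{3909} \approx -0.0017907$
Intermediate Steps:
$C{\left(h \right)} = \frac{90}{7} - \frac{h}{7}$ ($C{\left(h \right)} = \frac{90 - h}{7} = \frac{90}{7} - \frac{h}{7}$)
$\frac{1}{-571 + C{\left(2 \right)}} = \frac{1}{-571 + \left(\frac{90}{7} - \frac{2}{7}\right)} = \frac{1}{-571 + \frac{88}{7}} = \frac{1}{- \frac{3909}{7}} = - \frac{7}{3909}$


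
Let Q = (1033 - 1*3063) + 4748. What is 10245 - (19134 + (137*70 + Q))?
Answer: -21197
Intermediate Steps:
Q = 2718 (Q = (1033 - 3063) + 4748 = -2030 + 4748 = 2718)
10245 - (19134 + (137*70 + Q)) = 10245 - (19134 + (137*70 + 2718)) = 10245 - (19134 + (9590 + 2718)) = 10245 - (19134 + 12308) = 10245 - 1*31442 = 10245 - 31442 = -21197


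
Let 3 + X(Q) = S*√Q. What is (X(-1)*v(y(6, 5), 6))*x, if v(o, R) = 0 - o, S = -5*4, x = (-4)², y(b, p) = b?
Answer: 288 + 1920*I ≈ 288.0 + 1920.0*I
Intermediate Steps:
x = 16
S = -20
v(o, R) = -o
X(Q) = -3 - 20*√Q
(X(-1)*v(y(6, 5), 6))*x = ((-3 - 20*I)*(-1*6))*16 = ((-3 - 20*I)*(-6))*16 = (18 + 120*I)*16 = 288 + 1920*I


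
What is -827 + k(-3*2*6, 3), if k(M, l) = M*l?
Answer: -935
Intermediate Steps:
-827 + k(-3*2*6, 3) = -827 + (-3*2*6)*3 = -827 - 6*6*3 = -827 - 36*3 = -827 - 108 = -935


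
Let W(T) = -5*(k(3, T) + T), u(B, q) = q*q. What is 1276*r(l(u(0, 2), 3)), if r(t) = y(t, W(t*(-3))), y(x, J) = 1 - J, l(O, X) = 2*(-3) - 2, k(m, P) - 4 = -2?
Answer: 167156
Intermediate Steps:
k(m, P) = 2 (k(m, P) = 4 - 2 = 2)
u(B, q) = q²
l(O, X) = -8 (l(O, X) = -6 - 2 = -8)
W(T) = -10 - 5*T (W(T) = -5*(2 + T) = -10 - 5*T)
r(t) = 11 - 15*t (r(t) = 1 - (-10 - 5*t*(-3)) = 1 - (-10 - (-15)*t) = 1 - (-10 + 15*t) = 1 + (10 - 15*t) = 11 - 15*t)
1276*r(l(u(0, 2), 3)) = 1276*(11 - 15*(-8)) = 1276*(11 + 120) = 1276*131 = 167156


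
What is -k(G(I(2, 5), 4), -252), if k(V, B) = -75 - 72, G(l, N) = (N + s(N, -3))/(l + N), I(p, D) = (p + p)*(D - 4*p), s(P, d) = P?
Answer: 147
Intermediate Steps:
I(p, D) = 2*p*(D - 4*p) (I(p, D) = (2*p)*(D - 4*p) = 2*p*(D - 4*p))
G(l, N) = 2*N/(N + l) (G(l, N) = (N + N)/(l + N) = (2*N)/(N + l) = 2*N/(N + l))
k(V, B) = -147
-k(G(I(2, 5), 4), -252) = -1*(-147) = 147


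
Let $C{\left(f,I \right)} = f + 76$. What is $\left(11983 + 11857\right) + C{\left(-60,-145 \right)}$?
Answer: $23856$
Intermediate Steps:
$C{\left(f,I \right)} = 76 + f$
$\left(11983 + 11857\right) + C{\left(-60,-145 \right)} = \left(11983 + 11857\right) + \left(76 - 60\right) = 23840 + 16 = 23856$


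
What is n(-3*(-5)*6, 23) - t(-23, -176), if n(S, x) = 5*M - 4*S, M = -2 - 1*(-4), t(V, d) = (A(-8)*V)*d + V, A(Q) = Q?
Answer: 32057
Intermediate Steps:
t(V, d) = V - 8*V*d (t(V, d) = (-8*V)*d + V = -8*V*d + V = V - 8*V*d)
M = 2 (M = -2 + 4 = 2)
n(S, x) = 10 - 4*S (n(S, x) = 5*2 - 4*S = 10 - 4*S)
n(-3*(-5)*6, 23) - t(-23, -176) = (10 - 4*(-3*(-5))*6) - (-23)*(1 - 8*(-176)) = (10 - 60*6) - (-23)*(1 + 1408) = (10 - 4*90) - (-23)*1409 = (10 - 360) - 1*(-32407) = -350 + 32407 = 32057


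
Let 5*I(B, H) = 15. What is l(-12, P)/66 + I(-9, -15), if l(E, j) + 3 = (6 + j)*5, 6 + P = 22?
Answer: 305/66 ≈ 4.6212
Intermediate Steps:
P = 16 (P = -6 + 22 = 16)
l(E, j) = 27 + 5*j (l(E, j) = -3 + (6 + j)*5 = -3 + (30 + 5*j) = 27 + 5*j)
I(B, H) = 3 (I(B, H) = (⅕)*15 = 3)
l(-12, P)/66 + I(-9, -15) = (27 + 5*16)/66 + 3 = (27 + 80)*(1/66) + 3 = 107*(1/66) + 3 = 107/66 + 3 = 305/66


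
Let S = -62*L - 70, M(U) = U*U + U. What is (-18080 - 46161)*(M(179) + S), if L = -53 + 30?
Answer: -2156955816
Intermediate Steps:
M(U) = U + U**2 (M(U) = U**2 + U = U + U**2)
L = -23
S = 1356 (S = -62*(-23) - 70 = 1426 - 70 = 1356)
(-18080 - 46161)*(M(179) + S) = (-18080 - 46161)*(179*(1 + 179) + 1356) = -64241*(179*180 + 1356) = -64241*(32220 + 1356) = -64241*33576 = -2156955816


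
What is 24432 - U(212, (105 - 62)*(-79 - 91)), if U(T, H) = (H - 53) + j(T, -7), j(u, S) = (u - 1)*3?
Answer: 31162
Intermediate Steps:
j(u, S) = -3 + 3*u (j(u, S) = (-1 + u)*3 = -3 + 3*u)
U(T, H) = -56 + H + 3*T (U(T, H) = (H - 53) + (-3 + 3*T) = (-53 + H) + (-3 + 3*T) = -56 + H + 3*T)
24432 - U(212, (105 - 62)*(-79 - 91)) = 24432 - (-56 + (105 - 62)*(-79 - 91) + 3*212) = 24432 - (-56 + 43*(-170) + 636) = 24432 - (-56 - 7310 + 636) = 24432 - 1*(-6730) = 24432 + 6730 = 31162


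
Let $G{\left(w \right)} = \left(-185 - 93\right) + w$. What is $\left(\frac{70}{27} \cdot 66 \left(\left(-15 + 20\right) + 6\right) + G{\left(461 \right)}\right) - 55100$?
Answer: $- \frac{477313}{9} \approx -53035.0$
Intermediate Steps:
$G{\left(w \right)} = -278 + w$
$\left(\frac{70}{27} \cdot 66 \left(\left(-15 + 20\right) + 6\right) + G{\left(461 \right)}\right) - 55100 = \left(\frac{70}{27} \cdot 66 \left(\left(-15 + 20\right) + 6\right) + \left(-278 + 461\right)\right) - 55100 = \left(70 \cdot \frac{1}{27} \cdot 66 \left(5 + 6\right) + 183\right) - 55100 = \left(\frac{70}{27} \cdot 66 \cdot 11 + 183\right) - 55100 = \left(\frac{1540}{9} \cdot 11 + 183\right) - 55100 = \left(\frac{16940}{9} + 183\right) - 55100 = \frac{18587}{9} - 55100 = - \frac{477313}{9}$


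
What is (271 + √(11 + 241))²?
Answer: 73693 + 3252*√7 ≈ 82297.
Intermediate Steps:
(271 + √(11 + 241))² = (271 + √252)² = (271 + 6*√7)²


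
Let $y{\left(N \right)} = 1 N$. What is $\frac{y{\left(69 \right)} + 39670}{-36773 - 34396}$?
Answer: $- \frac{5677}{10167} \approx -0.55838$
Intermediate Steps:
$y{\left(N \right)} = N$
$\frac{y{\left(69 \right)} + 39670}{-36773 - 34396} = \frac{69 + 39670}{-36773 - 34396} = \frac{39739}{-71169} = 39739 \left(- \frac{1}{71169}\right) = - \frac{5677}{10167}$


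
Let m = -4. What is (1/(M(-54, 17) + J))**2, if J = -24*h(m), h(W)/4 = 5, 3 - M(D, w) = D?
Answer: 1/178929 ≈ 5.5888e-6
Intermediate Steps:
M(D, w) = 3 - D
h(W) = 20 (h(W) = 4*5 = 20)
J = -480 (J = -24*20 = -480)
(1/(M(-54, 17) + J))**2 = (1/((3 - 1*(-54)) - 480))**2 = (1/((3 + 54) - 480))**2 = (1/(57 - 480))**2 = (1/(-423))**2 = (-1/423)**2 = 1/178929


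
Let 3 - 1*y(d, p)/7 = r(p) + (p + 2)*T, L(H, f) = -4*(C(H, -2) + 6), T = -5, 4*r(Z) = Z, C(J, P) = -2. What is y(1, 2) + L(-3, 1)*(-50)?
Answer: 1915/2 ≈ 957.50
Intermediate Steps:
r(Z) = Z/4
L(H, f) = -16 (L(H, f) = -4*(-2 + 6) = -4*4 = -16)
y(d, p) = 91 + 133*p/4 (y(d, p) = 21 - 7*(p/4 + (p + 2)*(-5)) = 21 - 7*(p/4 + (2 + p)*(-5)) = 21 - 7*(p/4 + (-10 - 5*p)) = 21 - 7*(-10 - 19*p/4) = 21 + (70 + 133*p/4) = 91 + 133*p/4)
y(1, 2) + L(-3, 1)*(-50) = (91 + (133/4)*2) - 16*(-50) = (91 + 133/2) + 800 = 315/2 + 800 = 1915/2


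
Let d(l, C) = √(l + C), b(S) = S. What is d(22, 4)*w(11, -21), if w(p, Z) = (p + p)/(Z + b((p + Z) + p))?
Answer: -11*√26/10 ≈ -5.6089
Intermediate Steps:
d(l, C) = √(C + l)
w(p, Z) = 2*p/(2*Z + 2*p) (w(p, Z) = (p + p)/(Z + ((p + Z) + p)) = (2*p)/(Z + ((Z + p) + p)) = (2*p)/(Z + (Z + 2*p)) = (2*p)/(2*Z + 2*p) = 2*p/(2*Z + 2*p))
d(22, 4)*w(11, -21) = √(4 + 22)*(11/(-21 + 11)) = √26*(11/(-10)) = √26*(11*(-⅒)) = √26*(-11/10) = -11*√26/10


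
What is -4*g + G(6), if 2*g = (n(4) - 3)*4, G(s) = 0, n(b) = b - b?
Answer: 24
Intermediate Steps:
n(b) = 0
g = -6 (g = ((0 - 3)*4)/2 = (-3*4)/2 = (½)*(-12) = -6)
-4*g + G(6) = -4*(-6) + 0 = 24 + 0 = 24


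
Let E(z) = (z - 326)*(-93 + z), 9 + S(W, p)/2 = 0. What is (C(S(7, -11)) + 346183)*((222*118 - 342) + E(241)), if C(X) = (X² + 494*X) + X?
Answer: 4481262578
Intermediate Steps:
S(W, p) = -18 (S(W, p) = -18 + 2*0 = -18 + 0 = -18)
E(z) = (-326 + z)*(-93 + z)
C(X) = X² + 495*X
(C(S(7, -11)) + 346183)*((222*118 - 342) + E(241)) = (-18*(495 - 18) + 346183)*((222*118 - 342) + (30318 + 241² - 419*241)) = (-18*477 + 346183)*((26196 - 342) + (30318 + 58081 - 100979)) = (-8586 + 346183)*(25854 - 12580) = 337597*13274 = 4481262578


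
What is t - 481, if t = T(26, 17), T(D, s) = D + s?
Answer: -438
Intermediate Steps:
t = 43 (t = 26 + 17 = 43)
t - 481 = 43 - 481 = -438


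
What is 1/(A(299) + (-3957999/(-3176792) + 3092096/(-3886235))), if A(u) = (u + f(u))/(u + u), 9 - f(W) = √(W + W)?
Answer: 13153572133049202633345010648360/12674454649780456165151625853809 + 22786460554470793749377192800*√598/12674454649780456165151625853809 ≈ 1.0818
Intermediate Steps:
f(W) = 9 - √2*√W (f(W) = 9 - √(W + W) = 9 - √(2*W) = 9 - √2*√W)
A(u) = (9 + u - √2*√u)/(2*u) (A(u) = (u + (9 - √2*√u))/(u + u) = (9 + u - √2*√u)/((2*u)) = (9 + u - √2*√u)*(1/(2*u)) = (9 + u - √2*√u)/(2*u))
1/(A(299) + (-3957999/(-3176792) + 3092096/(-3886235))) = 1/((½)*(9 + 299 - √2*√299)/299 + (-3957999/(-3176792) + 3092096/(-3886235))) = 1/((½)*(1/299)*(9 + 299 - √598) + (-3957999*(-1/3176792) + 3092096*(-1/3886235))) = 1/((½)*(1/299)*(308 - √598) + (3957999/3176792 - 3092096/3886235)) = 1/((154/299 - √598/598) + 5558768407733/12345760258120) = 1/(3563318833662647/3691382317177880 - √598/598)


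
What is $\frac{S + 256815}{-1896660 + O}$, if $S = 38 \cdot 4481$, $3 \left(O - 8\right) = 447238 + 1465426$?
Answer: $- \frac{1281279}{3777292} \approx -0.33921$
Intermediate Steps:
$O = \frac{1912688}{3}$ ($O = 8 + \frac{447238 + 1465426}{3} = 8 + \frac{1}{3} \cdot 1912664 = 8 + \frac{1912664}{3} = \frac{1912688}{3} \approx 6.3756 \cdot 10^{5}$)
$S = 170278$
$\frac{S + 256815}{-1896660 + O} = \frac{170278 + 256815}{-1896660 + \frac{1912688}{3}} = \frac{427093}{- \frac{3777292}{3}} = 427093 \left(- \frac{3}{3777292}\right) = - \frac{1281279}{3777292}$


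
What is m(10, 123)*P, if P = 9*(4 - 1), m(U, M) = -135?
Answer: -3645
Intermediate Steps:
P = 27 (P = 9*3 = 27)
m(10, 123)*P = -135*27 = -3645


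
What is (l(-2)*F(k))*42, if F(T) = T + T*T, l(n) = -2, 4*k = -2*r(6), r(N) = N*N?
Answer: -25704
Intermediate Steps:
r(N) = N²
k = -18 (k = (-2*6²)/4 = (-2*36)/4 = (¼)*(-72) = -18)
F(T) = T + T²
(l(-2)*F(k))*42 = -(-36)*(1 - 18)*42 = -(-36)*(-17)*42 = -2*306*42 = -612*42 = -25704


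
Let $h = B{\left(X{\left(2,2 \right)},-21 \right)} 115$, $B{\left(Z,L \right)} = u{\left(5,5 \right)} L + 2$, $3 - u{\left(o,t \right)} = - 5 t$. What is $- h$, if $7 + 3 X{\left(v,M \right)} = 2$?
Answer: $67390$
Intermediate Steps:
$X{\left(v,M \right)} = - \frac{5}{3}$ ($X{\left(v,M \right)} = - \frac{7}{3} + \frac{1}{3} \cdot 2 = - \frac{7}{3} + \frac{2}{3} = - \frac{5}{3}$)
$u{\left(o,t \right)} = 3 + 5 t$ ($u{\left(o,t \right)} = 3 - - 5 t = 3 + 5 t$)
$B{\left(Z,L \right)} = 2 + 28 L$ ($B{\left(Z,L \right)} = \left(3 + 5 \cdot 5\right) L + 2 = \left(3 + 25\right) L + 2 = 28 L + 2 = 2 + 28 L$)
$h = -67390$ ($h = \left(2 + 28 \left(-21\right)\right) 115 = \left(2 - 588\right) 115 = \left(-586\right) 115 = -67390$)
$- h = \left(-1\right) \left(-67390\right) = 67390$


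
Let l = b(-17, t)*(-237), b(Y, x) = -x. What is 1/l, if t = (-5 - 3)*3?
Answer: -1/5688 ≈ -0.00017581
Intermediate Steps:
t = -24 (t = -8*3 = -24)
l = -5688 (l = -1*(-24)*(-237) = 24*(-237) = -5688)
1/l = 1/(-5688) = -1/5688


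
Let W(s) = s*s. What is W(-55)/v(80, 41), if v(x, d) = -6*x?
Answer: -605/96 ≈ -6.3021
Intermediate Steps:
W(s) = s²
W(-55)/v(80, 41) = (-55)²/((-6*80)) = 3025/(-480) = 3025*(-1/480) = -605/96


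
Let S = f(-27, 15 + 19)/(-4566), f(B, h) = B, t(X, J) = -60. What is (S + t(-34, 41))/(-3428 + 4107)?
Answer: -91311/1033438 ≈ -0.088356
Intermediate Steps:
S = 9/1522 (S = -27/(-4566) = -27*(-1/4566) = 9/1522 ≈ 0.0059133)
(S + t(-34, 41))/(-3428 + 4107) = (9/1522 - 60)/(-3428 + 4107) = -91311/1522/679 = -91311/1522*1/679 = -91311/1033438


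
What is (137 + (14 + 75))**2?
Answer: 51076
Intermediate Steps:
(137 + (14 + 75))**2 = (137 + 89)**2 = 226**2 = 51076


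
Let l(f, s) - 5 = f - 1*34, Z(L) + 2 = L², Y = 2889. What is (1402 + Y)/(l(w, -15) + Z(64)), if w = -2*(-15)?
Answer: 613/585 ≈ 1.0479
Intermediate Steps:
Z(L) = -2 + L²
w = 30
l(f, s) = -29 + f (l(f, s) = 5 + (f - 1*34) = 5 + (f - 34) = 5 + (-34 + f) = -29 + f)
(1402 + Y)/(l(w, -15) + Z(64)) = (1402 + 2889)/((-29 + 30) + (-2 + 64²)) = 4291/(1 + (-2 + 4096)) = 4291/(1 + 4094) = 4291/4095 = 4291*(1/4095) = 613/585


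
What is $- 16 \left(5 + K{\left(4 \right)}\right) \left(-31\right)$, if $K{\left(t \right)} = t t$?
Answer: $10416$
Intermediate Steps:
$K{\left(t \right)} = t^{2}$
$- 16 \left(5 + K{\left(4 \right)}\right) \left(-31\right) = - 16 \left(5 + 4^{2}\right) \left(-31\right) = - 16 \left(5 + 16\right) \left(-31\right) = - 16 \cdot 21 \left(-31\right) = \left(-16\right) \left(-651\right) = 10416$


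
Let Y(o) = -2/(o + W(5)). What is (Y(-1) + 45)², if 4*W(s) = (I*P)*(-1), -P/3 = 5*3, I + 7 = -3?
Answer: 104427961/51529 ≈ 2026.6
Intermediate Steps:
I = -10 (I = -7 - 3 = -10)
P = -45 (P = -15*3 = -3*15 = -45)
W(s) = -225/2 (W(s) = (-10*(-45)*(-1))/4 = (450*(-1))/4 = (¼)*(-450) = -225/2)
Y(o) = -2/(-225/2 + o) (Y(o) = -2/(o - 225/2) = -2/(-225/2 + o))
(Y(-1) + 45)² = (-4/(-225 + 2*(-1)) + 45)² = (-4/(-225 - 2) + 45)² = (-4/(-227) + 45)² = (-4*(-1/227) + 45)² = (4/227 + 45)² = (10219/227)² = 104427961/51529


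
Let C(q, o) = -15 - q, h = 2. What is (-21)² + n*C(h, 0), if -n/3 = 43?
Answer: 2634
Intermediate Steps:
n = -129 (n = -3*43 = -129)
(-21)² + n*C(h, 0) = (-21)² - 129*(-15 - 1*2) = 441 - 129*(-15 - 2) = 441 - 129*(-17) = 441 + 2193 = 2634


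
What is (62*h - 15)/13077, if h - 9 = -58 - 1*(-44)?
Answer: -325/13077 ≈ -0.024853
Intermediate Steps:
h = -5 (h = 9 + (-58 - 1*(-44)) = 9 + (-58 + 44) = 9 - 14 = -5)
(62*h - 15)/13077 = (62*(-5) - 15)/13077 = (-310 - 15)*(1/13077) = -325*1/13077 = -325/13077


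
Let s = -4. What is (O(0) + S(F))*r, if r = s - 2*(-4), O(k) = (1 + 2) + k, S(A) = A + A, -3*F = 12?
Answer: -20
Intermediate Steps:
F = -4 (F = -1/3*12 = -4)
S(A) = 2*A
O(k) = 3 + k
r = 4 (r = -4 - 2*(-4) = -4 + 8 = 4)
(O(0) + S(F))*r = ((3 + 0) + 2*(-4))*4 = (3 - 8)*4 = -5*4 = -20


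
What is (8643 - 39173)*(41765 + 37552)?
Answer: -2421548010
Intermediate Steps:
(8643 - 39173)*(41765 + 37552) = -30530*79317 = -2421548010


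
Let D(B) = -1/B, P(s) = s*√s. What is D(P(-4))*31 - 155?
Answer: -155 - 31*I/8 ≈ -155.0 - 3.875*I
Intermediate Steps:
P(s) = s^(3/2)
D(P(-4))*31 - 155 = -1/((-4)^(3/2))*31 - 155 = -1/((-8*I))*31 - 155 = -I/8*31 - 155 = -31*I/8 - 155 = -155 - 31*I/8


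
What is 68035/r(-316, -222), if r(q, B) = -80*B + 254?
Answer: 68035/18014 ≈ 3.7768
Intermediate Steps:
r(q, B) = 254 - 80*B
68035/r(-316, -222) = 68035/(254 - 80*(-222)) = 68035/(254 + 17760) = 68035/18014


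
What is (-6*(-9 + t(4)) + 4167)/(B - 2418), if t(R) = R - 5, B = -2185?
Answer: -4227/4603 ≈ -0.91831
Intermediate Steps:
t(R) = -5 + R
(-6*(-9 + t(4)) + 4167)/(B - 2418) = (-6*(-9 + (-5 + 4)) + 4167)/(-2185 - 2418) = (-6*(-9 - 1) + 4167)/(-4603) = (-6*(-10) + 4167)*(-1/4603) = (60 + 4167)*(-1/4603) = 4227*(-1/4603) = -4227/4603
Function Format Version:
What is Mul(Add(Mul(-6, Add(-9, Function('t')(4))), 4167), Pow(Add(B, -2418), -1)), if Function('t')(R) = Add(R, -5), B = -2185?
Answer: Rational(-4227, 4603) ≈ -0.91831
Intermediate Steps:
Function('t')(R) = Add(-5, R)
Mul(Add(Mul(-6, Add(-9, Function('t')(4))), 4167), Pow(Add(B, -2418), -1)) = Mul(Add(Mul(-6, Add(-9, Add(-5, 4))), 4167), Pow(Add(-2185, -2418), -1)) = Mul(Add(Mul(-6, Add(-9, -1)), 4167), Pow(-4603, -1)) = Mul(Add(Mul(-6, -10), 4167), Rational(-1, 4603)) = Mul(Add(60, 4167), Rational(-1, 4603)) = Mul(4227, Rational(-1, 4603)) = Rational(-4227, 4603)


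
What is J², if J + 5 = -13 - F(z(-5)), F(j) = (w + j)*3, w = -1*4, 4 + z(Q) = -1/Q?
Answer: 729/25 ≈ 29.160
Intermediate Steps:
z(Q) = -4 - 1/Q
w = -4
F(j) = -12 + 3*j (F(j) = (-4 + j)*3 = -12 + 3*j)
J = 27/5 (J = -5 + (-13 - (-12 + 3*(-4 - 1/(-5)))) = -5 + (-13 - (-12 + 3*(-4 - 1*(-⅕)))) = -5 + (-13 - (-12 + 3*(-4 + ⅕))) = -5 + (-13 - (-12 + 3*(-19/5))) = -5 + (-13 - (-12 - 57/5)) = -5 + (-13 - 1*(-117/5)) = -5 + (-13 + 117/5) = -5 + 52/5 = 27/5 ≈ 5.4000)
J² = (27/5)² = 729/25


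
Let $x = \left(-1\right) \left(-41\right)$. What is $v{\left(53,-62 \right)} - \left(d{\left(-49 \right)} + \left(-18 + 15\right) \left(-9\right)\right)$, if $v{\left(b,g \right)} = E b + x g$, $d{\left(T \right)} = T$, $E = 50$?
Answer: $130$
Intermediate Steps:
$x = 41$
$v{\left(b,g \right)} = 41 g + 50 b$ ($v{\left(b,g \right)} = 50 b + 41 g = 41 g + 50 b$)
$v{\left(53,-62 \right)} - \left(d{\left(-49 \right)} + \left(-18 + 15\right) \left(-9\right)\right) = \left(41 \left(-62\right) + 50 \cdot 53\right) - \left(-49 + \left(-18 + 15\right) \left(-9\right)\right) = \left(-2542 + 2650\right) - \left(-49 - -27\right) = 108 - \left(-49 + 27\right) = 108 - -22 = 108 + 22 = 130$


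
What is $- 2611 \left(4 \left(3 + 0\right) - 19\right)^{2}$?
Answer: $-127939$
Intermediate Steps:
$- 2611 \left(4 \left(3 + 0\right) - 19\right)^{2} = - 2611 \left(4 \cdot 3 - 19\right)^{2} = - 2611 \left(12 - 19\right)^{2} = - 2611 \left(-7\right)^{2} = \left(-2611\right) 49 = -127939$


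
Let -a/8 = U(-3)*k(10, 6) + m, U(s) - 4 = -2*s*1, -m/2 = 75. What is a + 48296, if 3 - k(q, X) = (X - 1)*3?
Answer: 50456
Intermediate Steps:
m = -150 (m = -2*75 = -150)
U(s) = 4 - 2*s (U(s) = 4 - 2*s*1 = 4 - 2*s)
k(q, X) = 6 - 3*X (k(q, X) = 3 - (X - 1)*3 = 3 - (-1 + X)*3 = 3 - (-3 + 3*X) = 3 + (3 - 3*X) = 6 - 3*X)
a = 2160 (a = -8*((4 - 2*(-3))*(6 - 3*6) - 150) = -8*((4 + 6)*(6 - 18) - 150) = -8*(10*(-12) - 150) = -8*(-120 - 150) = -8*(-270) = 2160)
a + 48296 = 2160 + 48296 = 50456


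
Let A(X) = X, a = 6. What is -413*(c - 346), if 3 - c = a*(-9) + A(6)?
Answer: 121835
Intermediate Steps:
c = 51 (c = 3 - (6*(-9) + 6) = 3 - (-54 + 6) = 3 - 1*(-48) = 3 + 48 = 51)
-413*(c - 346) = -413*(51 - 346) = -413*(-295) = 121835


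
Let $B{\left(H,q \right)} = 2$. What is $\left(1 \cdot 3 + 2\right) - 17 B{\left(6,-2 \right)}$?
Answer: $-29$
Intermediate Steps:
$\left(1 \cdot 3 + 2\right) - 17 B{\left(6,-2 \right)} = \left(1 \cdot 3 + 2\right) - 34 = \left(3 + 2\right) - 34 = 5 - 34 = -29$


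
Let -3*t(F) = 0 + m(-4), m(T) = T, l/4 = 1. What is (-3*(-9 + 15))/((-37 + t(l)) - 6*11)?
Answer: 54/305 ≈ 0.17705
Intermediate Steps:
l = 4 (l = 4*1 = 4)
t(F) = 4/3 (t(F) = -(0 - 4)/3 = -⅓*(-4) = 4/3)
(-3*(-9 + 15))/((-37 + t(l)) - 6*11) = (-3*(-9 + 15))/((-37 + 4/3) - 6*11) = (-3*6)/(-107/3 - 66) = -18/(-305/3) = -18*(-3/305) = 54/305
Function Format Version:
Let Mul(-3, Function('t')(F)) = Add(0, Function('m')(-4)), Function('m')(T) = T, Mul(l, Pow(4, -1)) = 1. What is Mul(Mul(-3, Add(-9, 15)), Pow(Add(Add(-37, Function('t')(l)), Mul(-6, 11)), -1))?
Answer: Rational(54, 305) ≈ 0.17705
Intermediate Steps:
l = 4 (l = Mul(4, 1) = 4)
Function('t')(F) = Rational(4, 3) (Function('t')(F) = Mul(Rational(-1, 3), Add(0, -4)) = Mul(Rational(-1, 3), -4) = Rational(4, 3))
Mul(Mul(-3, Add(-9, 15)), Pow(Add(Add(-37, Function('t')(l)), Mul(-6, 11)), -1)) = Mul(Mul(-3, Add(-9, 15)), Pow(Add(Add(-37, Rational(4, 3)), Mul(-6, 11)), -1)) = Mul(Mul(-3, 6), Pow(Add(Rational(-107, 3), -66), -1)) = Mul(-18, Pow(Rational(-305, 3), -1)) = Mul(-18, Rational(-3, 305)) = Rational(54, 305)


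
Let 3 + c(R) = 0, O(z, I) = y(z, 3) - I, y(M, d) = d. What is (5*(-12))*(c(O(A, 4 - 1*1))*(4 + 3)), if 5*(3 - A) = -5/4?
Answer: 1260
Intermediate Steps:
A = 13/4 (A = 3 - (-1)/4 = 3 - ⅕*(-5/4) = 3 + ¼ = 13/4 ≈ 3.2500)
O(z, I) = 3 - I
c(R) = -3 (c(R) = -3 + 0 = -3)
(5*(-12))*(c(O(A, 4 - 1*1))*(4 + 3)) = (5*(-12))*(-3*(4 + 3)) = -(-180)*7 = -60*(-21) = 1260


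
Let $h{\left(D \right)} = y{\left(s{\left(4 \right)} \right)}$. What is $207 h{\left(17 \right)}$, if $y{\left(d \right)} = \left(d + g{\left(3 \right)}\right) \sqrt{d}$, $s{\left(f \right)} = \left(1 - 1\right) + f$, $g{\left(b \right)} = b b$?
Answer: $5382$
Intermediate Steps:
$g{\left(b \right)} = b^{2}$
$s{\left(f \right)} = f$ ($s{\left(f \right)} = 0 + f = f$)
$y{\left(d \right)} = \sqrt{d} \left(9 + d\right)$ ($y{\left(d \right)} = \left(d + 3^{2}\right) \sqrt{d} = \left(d + 9\right) \sqrt{d} = \left(9 + d\right) \sqrt{d} = \sqrt{d} \left(9 + d\right)$)
$h{\left(D \right)} = 26$ ($h{\left(D \right)} = \sqrt{4} \left(9 + 4\right) = 2 \cdot 13 = 26$)
$207 h{\left(17 \right)} = 207 \cdot 26 = 5382$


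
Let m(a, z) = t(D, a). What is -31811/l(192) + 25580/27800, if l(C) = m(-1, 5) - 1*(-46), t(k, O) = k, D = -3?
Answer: -44162293/59770 ≈ -738.87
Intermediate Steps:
m(a, z) = -3
l(C) = 43 (l(C) = -3 - 1*(-46) = -3 + 46 = 43)
-31811/l(192) + 25580/27800 = -31811/43 + 25580/27800 = -31811*1/43 + 25580*(1/27800) = -31811/43 + 1279/1390 = -44162293/59770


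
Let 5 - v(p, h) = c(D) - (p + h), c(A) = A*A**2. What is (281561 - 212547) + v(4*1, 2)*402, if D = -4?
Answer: 99164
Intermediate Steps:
c(A) = A**3
v(p, h) = 69 + h + p (v(p, h) = 5 - ((-4)**3 - (p + h)) = 5 - (-64 - (h + p)) = 5 - (-64 + (-h - p)) = 5 - (-64 - h - p) = 5 + (64 + h + p) = 69 + h + p)
(281561 - 212547) + v(4*1, 2)*402 = (281561 - 212547) + (69 + 2 + 4*1)*402 = 69014 + (69 + 2 + 4)*402 = 69014 + 75*402 = 69014 + 30150 = 99164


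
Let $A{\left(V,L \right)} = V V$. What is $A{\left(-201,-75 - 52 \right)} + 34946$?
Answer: $75347$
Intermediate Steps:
$A{\left(V,L \right)} = V^{2}$
$A{\left(-201,-75 - 52 \right)} + 34946 = \left(-201\right)^{2} + 34946 = 40401 + 34946 = 75347$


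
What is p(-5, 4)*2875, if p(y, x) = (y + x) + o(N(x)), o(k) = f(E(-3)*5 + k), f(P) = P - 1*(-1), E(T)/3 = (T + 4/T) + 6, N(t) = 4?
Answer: 83375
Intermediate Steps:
E(T) = 18 + 3*T + 12/T (E(T) = 3*((T + 4/T) + 6) = 3*(6 + T + 4/T) = 18 + 3*T + 12/T)
f(P) = 1 + P (f(P) = P + 1 = 1 + P)
o(k) = 26 + k (o(k) = 1 + ((18 + 3*(-3) + 12/(-3))*5 + k) = 1 + ((18 - 9 + 12*(-1/3))*5 + k) = 1 + ((18 - 9 - 4)*5 + k) = 1 + (5*5 + k) = 1 + (25 + k) = 26 + k)
p(y, x) = 30 + x + y (p(y, x) = (y + x) + (26 + 4) = (x + y) + 30 = 30 + x + y)
p(-5, 4)*2875 = (30 + 4 - 5)*2875 = 29*2875 = 83375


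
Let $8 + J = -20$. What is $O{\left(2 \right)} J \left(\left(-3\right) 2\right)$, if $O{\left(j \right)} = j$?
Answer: $336$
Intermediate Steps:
$J = -28$ ($J = -8 - 20 = -28$)
$O{\left(2 \right)} J \left(\left(-3\right) 2\right) = 2 \left(-28\right) \left(\left(-3\right) 2\right) = \left(-56\right) \left(-6\right) = 336$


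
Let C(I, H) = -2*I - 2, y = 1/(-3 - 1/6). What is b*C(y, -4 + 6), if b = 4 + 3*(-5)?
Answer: 286/19 ≈ 15.053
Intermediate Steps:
y = -6/19 (y = 1/(-3 - 1*⅙) = 1/(-3 - ⅙) = 1/(-19/6) = -6/19 ≈ -0.31579)
b = -11 (b = 4 - 15 = -11)
C(I, H) = -2 - 2*I
b*C(y, -4 + 6) = -11*(-2 - 2*(-6/19)) = -11*(-2 + 12/19) = -11*(-26/19) = 286/19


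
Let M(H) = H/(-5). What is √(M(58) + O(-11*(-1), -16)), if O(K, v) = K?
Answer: I*√15/5 ≈ 0.7746*I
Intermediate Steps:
M(H) = -H/5 (M(H) = H*(-⅕) = -H/5)
√(M(58) + O(-11*(-1), -16)) = √(-⅕*58 - 11*(-1)) = √(-58/5 + 11) = √(-⅗) = I*√15/5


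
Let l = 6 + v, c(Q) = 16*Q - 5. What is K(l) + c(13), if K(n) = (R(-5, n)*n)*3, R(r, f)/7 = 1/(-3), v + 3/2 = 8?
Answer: 231/2 ≈ 115.50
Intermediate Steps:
v = 13/2 (v = -3/2 + 8 = 13/2 ≈ 6.5000)
R(r, f) = -7/3 (R(r, f) = 7/(-3) = 7*(-⅓) = -7/3)
c(Q) = -5 + 16*Q
l = 25/2 (l = 6 + 13/2 = 25/2 ≈ 12.500)
K(n) = -7*n (K(n) = -7*n/3*3 = -7*n)
K(l) + c(13) = -7*25/2 + (-5 + 16*13) = -175/2 + (-5 + 208) = -175/2 + 203 = 231/2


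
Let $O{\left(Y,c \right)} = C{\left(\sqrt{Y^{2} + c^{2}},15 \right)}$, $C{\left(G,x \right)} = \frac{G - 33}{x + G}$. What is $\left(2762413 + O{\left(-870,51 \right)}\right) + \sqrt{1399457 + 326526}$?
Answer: $\frac{58262073694}{21091} - \frac{25 \sqrt{1725983}}{84364} - \frac{4 \sqrt{84389}}{21091} + \frac{\sqrt{12291593666489543}}{84364} \approx 2.7637 \cdot 10^{6}$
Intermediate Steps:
$C{\left(G,x \right)} = \frac{-33 + G}{G + x}$
$O{\left(Y,c \right)} = \frac{-33 + \sqrt{Y^{2} + c^{2}}}{15 + \sqrt{Y^{2} + c^{2}}}$ ($O{\left(Y,c \right)} = \frac{-33 + \sqrt{Y^{2} + c^{2}}}{\sqrt{Y^{2} + c^{2}} + 15} = \frac{-33 + \sqrt{Y^{2} + c^{2}}}{15 + \sqrt{Y^{2} + c^{2}}}$)
$\left(2762413 + O{\left(-870,51 \right)}\right) + \sqrt{1399457 + 326526} = \left(2762413 + \frac{-33 + \sqrt{\left(-870\right)^{2} + 51^{2}}}{15 + \sqrt{\left(-870\right)^{2} + 51^{2}}}\right) + \sqrt{1399457 + 326526} = \left(2762413 + \frac{-33 + \sqrt{756900 + 2601}}{15 + \sqrt{756900 + 2601}}\right) + \sqrt{1725983} = \left(2762413 + \frac{-33 + \sqrt{759501}}{15 + \sqrt{759501}}\right) + \sqrt{1725983} = \left(2762413 + \frac{-33 + 3 \sqrt{84389}}{15 + 3 \sqrt{84389}}\right) + \sqrt{1725983} = 2762413 + \sqrt{1725983} + \frac{-33 + 3 \sqrt{84389}}{15 + 3 \sqrt{84389}}$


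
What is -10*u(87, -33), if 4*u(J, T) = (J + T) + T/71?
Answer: -19005/142 ≈ -133.84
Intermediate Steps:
u(J, T) = J/4 + 18*T/71 (u(J, T) = ((J + T) + T/71)/4 = (J + 72*T/71)/4 = J/4 + 18*T/71)
-10*u(87, -33) = -10*((1/4)*87 + (18/71)*(-33)) = -10*(87/4 - 594/71) = -10*3801/284 = -19005/142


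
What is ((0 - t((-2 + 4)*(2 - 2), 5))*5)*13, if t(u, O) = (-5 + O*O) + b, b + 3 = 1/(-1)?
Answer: -1040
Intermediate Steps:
b = -4 (b = -3 + 1/(-1) = -3 - 1 = -4)
t(u, O) = -9 + O**2 (t(u, O) = (-5 + O*O) - 4 = (-5 + O**2) - 4 = -9 + O**2)
((0 - t((-2 + 4)*(2 - 2), 5))*5)*13 = ((0 - (-9 + 5**2))*5)*13 = ((0 - (-9 + 25))*5)*13 = ((0 - 1*16)*5)*13 = ((0 - 16)*5)*13 = -16*5*13 = -80*13 = -1040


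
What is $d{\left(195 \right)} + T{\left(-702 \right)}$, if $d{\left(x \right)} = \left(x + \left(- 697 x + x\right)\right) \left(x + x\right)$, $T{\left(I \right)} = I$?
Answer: $-52855452$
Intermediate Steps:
$d{\left(x \right)} = - 1390 x^{2}$ ($d{\left(x \right)} = \left(x - 696 x\right) 2 x = - 695 x 2 x = - 1390 x^{2}$)
$d{\left(195 \right)} + T{\left(-702 \right)} = - 1390 \cdot 195^{2} - 702 = \left(-1390\right) 38025 - 702 = -52854750 - 702 = -52855452$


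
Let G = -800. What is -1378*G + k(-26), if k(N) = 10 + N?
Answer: 1102384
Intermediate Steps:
-1378*G + k(-26) = -1378*(-800) + (10 - 26) = 1102400 - 16 = 1102384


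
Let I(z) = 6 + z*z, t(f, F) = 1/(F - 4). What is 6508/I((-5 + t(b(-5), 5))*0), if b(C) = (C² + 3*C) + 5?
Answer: 3254/3 ≈ 1084.7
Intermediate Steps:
b(C) = 5 + C² + 3*C
t(f, F) = 1/(-4 + F)
I(z) = 6 + z²
6508/I((-5 + t(b(-5), 5))*0) = 6508/(6 + ((-5 + 1/(-4 + 5))*0)²) = 6508/(6 + ((-5 + 1/1)*0)²) = 6508/(6 + ((-5 + 1)*0)²) = 6508/(6 + (-4*0)²) = 6508/(6 + 0²) = 6508/(6 + 0) = 6508/6 = 6508*(⅙) = 3254/3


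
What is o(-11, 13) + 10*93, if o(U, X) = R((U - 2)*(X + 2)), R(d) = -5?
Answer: 925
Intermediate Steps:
o(U, X) = -5
o(-11, 13) + 10*93 = -5 + 10*93 = -5 + 930 = 925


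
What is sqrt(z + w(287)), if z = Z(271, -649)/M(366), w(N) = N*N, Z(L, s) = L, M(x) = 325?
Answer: 2*sqrt(87003137)/65 ≈ 287.00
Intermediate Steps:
w(N) = N**2
z = 271/325 ≈ 0.83385
sqrt(z + w(287)) = sqrt(271/325 + 287**2) = sqrt(271/325 + 82369) = sqrt(26770196/325) = 2*sqrt(87003137)/65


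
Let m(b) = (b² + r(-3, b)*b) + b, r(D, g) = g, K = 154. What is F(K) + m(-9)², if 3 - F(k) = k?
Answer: 23258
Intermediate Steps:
F(k) = 3 - k
m(b) = b + 2*b² (m(b) = (b² + b*b) + b = (b² + b²) + b = 2*b² + b = b + 2*b²)
F(K) + m(-9)² = (3 - 1*154) + (-9*(1 + 2*(-9)))² = (3 - 154) + (-9*(1 - 18))² = -151 + (-9*(-17))² = -151 + 153² = -151 + 23409 = 23258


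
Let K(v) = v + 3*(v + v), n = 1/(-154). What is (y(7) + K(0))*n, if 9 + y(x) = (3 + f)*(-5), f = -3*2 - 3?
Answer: -3/22 ≈ -0.13636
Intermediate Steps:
n = -1/154 ≈ -0.0064935
f = -9 (f = -6 - 3 = -9)
y(x) = 21 (y(x) = -9 + (3 - 9)*(-5) = -9 - 6*(-5) = -9 + 30 = 21)
K(v) = 7*v (K(v) = v + 3*(2*v) = v + 6*v = 7*v)
(y(7) + K(0))*n = (21 + 7*0)*(-1/154) = (21 + 0)*(-1/154) = 21*(-1/154) = -3/22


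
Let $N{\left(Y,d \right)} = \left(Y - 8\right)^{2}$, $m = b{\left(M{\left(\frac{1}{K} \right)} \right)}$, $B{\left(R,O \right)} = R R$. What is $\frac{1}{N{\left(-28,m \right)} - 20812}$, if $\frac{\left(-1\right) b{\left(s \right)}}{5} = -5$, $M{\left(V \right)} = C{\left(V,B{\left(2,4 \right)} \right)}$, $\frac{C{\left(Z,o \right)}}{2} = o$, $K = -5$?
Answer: $- \frac{1}{19516} \approx -5.124 \cdot 10^{-5}$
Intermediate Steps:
$B{\left(R,O \right)} = R^{2}$
$C{\left(Z,o \right)} = 2 o$
$M{\left(V \right)} = 8$ ($M{\left(V \right)} = 2 \cdot 2^{2} = 2 \cdot 4 = 8$)
$b{\left(s \right)} = 25$ ($b{\left(s \right)} = \left(-5\right) \left(-5\right) = 25$)
$m = 25$
$N{\left(Y,d \right)} = \left(-8 + Y\right)^{2}$
$\frac{1}{N{\left(-28,m \right)} - 20812} = \frac{1}{\left(-8 - 28\right)^{2} - 20812} = \frac{1}{\left(-36\right)^{2} - 20812} = \frac{1}{1296 - 20812} = \frac{1}{-19516} = - \frac{1}{19516}$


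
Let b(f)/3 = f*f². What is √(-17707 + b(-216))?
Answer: I*√30250795 ≈ 5500.1*I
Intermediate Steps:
b(f) = 3*f³ (b(f) = 3*(f*f²) = 3*f³)
√(-17707 + b(-216)) = √(-17707 + 3*(-216)³) = √(-17707 + 3*(-10077696)) = √(-17707 - 30233088) = √(-30250795) = I*√30250795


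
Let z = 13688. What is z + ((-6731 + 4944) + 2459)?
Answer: 14360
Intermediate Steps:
z + ((-6731 + 4944) + 2459) = 13688 + ((-6731 + 4944) + 2459) = 13688 + (-1787 + 2459) = 13688 + 672 = 14360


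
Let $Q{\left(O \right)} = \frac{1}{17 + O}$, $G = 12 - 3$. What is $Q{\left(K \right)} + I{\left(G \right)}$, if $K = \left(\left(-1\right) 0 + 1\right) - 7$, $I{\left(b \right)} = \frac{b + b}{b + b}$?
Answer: $\frac{12}{11} \approx 1.0909$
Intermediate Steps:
$G = 9$ ($G = 12 - 3 = 9$)
$I{\left(b \right)} = 1$ ($I{\left(b \right)} = \frac{2 b}{2 b} = 2 b \frac{1}{2 b} = 1$)
$K = -6$ ($K = \left(0 + 1\right) - 7 = 1 - 7 = -6$)
$Q{\left(K \right)} + I{\left(G \right)} = \frac{1}{17 - 6} + 1 = \frac{1}{11} + 1 = \frac{12}{11}$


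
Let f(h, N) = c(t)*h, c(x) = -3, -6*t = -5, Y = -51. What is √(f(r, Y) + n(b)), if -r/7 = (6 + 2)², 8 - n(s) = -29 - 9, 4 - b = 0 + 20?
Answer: √1390 ≈ 37.283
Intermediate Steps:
t = ⅚ (t = -⅙*(-5) = ⅚ ≈ 0.83333)
b = -16 (b = 4 - (0 + 20) = 4 - 1*20 = 4 - 20 = -16)
n(s) = 46 (n(s) = 8 - (-29 - 9) = 8 - 1*(-38) = 8 + 38 = 46)
r = -448 (r = -7*(6 + 2)² = -7*8² = -7*64 = -448)
f(h, N) = -3*h
√(f(r, Y) + n(b)) = √(-3*(-448) + 46) = √(1344 + 46) = √1390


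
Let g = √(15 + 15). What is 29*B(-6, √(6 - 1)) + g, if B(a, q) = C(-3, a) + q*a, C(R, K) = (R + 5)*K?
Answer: -348 + √30 - 174*√5 ≈ -731.60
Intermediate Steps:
g = √30 ≈ 5.4772
C(R, K) = K*(5 + R) (C(R, K) = (5 + R)*K = K*(5 + R))
B(a, q) = 2*a + a*q (B(a, q) = a*(5 - 3) + q*a = a*2 + a*q = 2*a + a*q)
29*B(-6, √(6 - 1)) + g = 29*(-6*(2 + √(6 - 1))) + √30 = 29*(-6*(2 + √5)) + √30 = 29*(-12 - 6*√5) + √30 = (-348 - 174*√5) + √30 = -348 + √30 - 174*√5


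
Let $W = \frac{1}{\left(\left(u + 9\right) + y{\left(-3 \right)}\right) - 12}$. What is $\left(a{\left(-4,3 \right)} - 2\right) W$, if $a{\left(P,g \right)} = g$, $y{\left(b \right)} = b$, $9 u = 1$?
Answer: $- \frac{9}{53} \approx -0.16981$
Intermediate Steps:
$u = \frac{1}{9}$ ($u = \frac{1}{9} \cdot 1 = \frac{1}{9} \approx 0.11111$)
$W = - \frac{9}{53}$ ($W = \frac{1}{\left(\left(\frac{1}{9} + 9\right) - 3\right) - 12} = \frac{1}{\left(\frac{82}{9} - 3\right) - 12} = \frac{1}{\frac{55}{9} - 12} = \frac{1}{- \frac{53}{9}} = - \frac{9}{53} \approx -0.16981$)
$\left(a{\left(-4,3 \right)} - 2\right) W = \left(3 - 2\right) \left(- \frac{9}{53}\right) = 1 \left(- \frac{9}{53}\right) = - \frac{9}{53}$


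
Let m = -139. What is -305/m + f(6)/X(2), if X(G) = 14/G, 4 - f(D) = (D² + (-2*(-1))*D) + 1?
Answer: -4120/973 ≈ -4.2343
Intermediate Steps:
f(D) = 3 - D² - 2*D (f(D) = 4 - ((D² + (-2*(-1))*D) + 1) = 4 - ((D² + 2*D) + 1) = 4 - (1 + D² + 2*D) = 4 + (-1 - D² - 2*D) = 3 - D² - 2*D)
-305/m + f(6)/X(2) = -305/(-139) + (3 - 1*6² - 2*6)/((14/2)) = -305*(-1/139) + (3 - 1*36 - 12)/((14*(½))) = 305/139 + (3 - 36 - 12)/7 = 305/139 - 45*⅐ = 305/139 - 45/7 = -4120/973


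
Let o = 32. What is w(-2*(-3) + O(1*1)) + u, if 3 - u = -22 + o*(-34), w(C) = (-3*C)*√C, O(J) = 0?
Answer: 1113 - 18*√6 ≈ 1068.9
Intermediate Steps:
w(C) = -3*C^(3/2)
u = 1113 (u = 3 - (-22 + 32*(-34)) = 3 - (-22 - 1088) = 3 - 1*(-1110) = 3 + 1110 = 1113)
w(-2*(-3) + O(1*1)) + u = -3*(-2*(-3) + 0)^(3/2) + 1113 = -3*(6 + 0)^(3/2) + 1113 = -18*√6 + 1113 = 1113 - 18*√6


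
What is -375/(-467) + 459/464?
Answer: 388353/216688 ≈ 1.7922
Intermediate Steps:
-375/(-467) + 459/464 = -375*(-1/467) + 459*(1/464) = 375/467 + 459/464 = 388353/216688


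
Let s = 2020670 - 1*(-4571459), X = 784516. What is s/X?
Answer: 6592129/784516 ≈ 8.4028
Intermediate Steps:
s = 6592129 (s = 2020670 + 4571459 = 6592129)
s/X = 6592129/784516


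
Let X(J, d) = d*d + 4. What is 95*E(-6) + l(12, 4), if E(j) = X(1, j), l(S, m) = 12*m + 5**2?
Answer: 3873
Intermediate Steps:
l(S, m) = 25 + 12*m (l(S, m) = 12*m + 25 = 25 + 12*m)
X(J, d) = 4 + d**2 (X(J, d) = d**2 + 4 = 4 + d**2)
E(j) = 4 + j**2
95*E(-6) + l(12, 4) = 95*(4 + (-6)**2) + (25 + 12*4) = 95*(4 + 36) + (25 + 48) = 95*40 + 73 = 3800 + 73 = 3873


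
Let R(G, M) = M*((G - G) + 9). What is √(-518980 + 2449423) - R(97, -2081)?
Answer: 18729 + √1930443 ≈ 20118.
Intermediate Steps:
R(G, M) = 9*M (R(G, M) = M*(0 + 9) = M*9 = 9*M)
√(-518980 + 2449423) - R(97, -2081) = √(-518980 + 2449423) - 9*(-2081) = √1930443 - 1*(-18729) = √1930443 + 18729 = 18729 + √1930443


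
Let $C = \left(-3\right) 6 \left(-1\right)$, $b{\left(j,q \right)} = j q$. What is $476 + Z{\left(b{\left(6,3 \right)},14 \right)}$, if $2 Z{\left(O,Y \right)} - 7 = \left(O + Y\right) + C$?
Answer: $\frac{1009}{2} \approx 504.5$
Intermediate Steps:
$C = 18$ ($C = \left(-18\right) \left(-1\right) = 18$)
$Z{\left(O,Y \right)} = \frac{25}{2} + \frac{O}{2} + \frac{Y}{2}$ ($Z{\left(O,Y \right)} = \frac{7}{2} + \frac{\left(O + Y\right) + 18}{2} = \frac{7}{2} + \frac{18 + O + Y}{2} = \frac{7}{2} + \left(9 + \frac{O}{2} + \frac{Y}{2}\right) = \frac{25}{2} + \frac{O}{2} + \frac{Y}{2}$)
$476 + Z{\left(b{\left(6,3 \right)},14 \right)} = 476 + \left(\frac{25}{2} + \frac{6 \cdot 3}{2} + \frac{1}{2} \cdot 14\right) = 476 + \left(\frac{25}{2} + \frac{1}{2} \cdot 18 + 7\right) = 476 + \left(\frac{25}{2} + 9 + 7\right) = 476 + \frac{57}{2} = \frac{1009}{2}$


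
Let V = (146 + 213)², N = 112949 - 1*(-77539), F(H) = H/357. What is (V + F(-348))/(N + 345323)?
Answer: 15336723/63761509 ≈ 0.24053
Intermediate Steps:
F(H) = H/357 (F(H) = H*(1/357) = H/357)
N = 190488 (N = 112949 + 77539 = 190488)
V = 128881 (V = 359² = 128881)
(V + F(-348))/(N + 345323) = (128881 + (1/357)*(-348))/(190488 + 345323) = (128881 - 116/119)/535811 = (15336723/119)*(1/535811) = 15336723/63761509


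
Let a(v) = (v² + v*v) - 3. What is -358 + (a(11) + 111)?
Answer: -8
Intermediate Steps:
a(v) = -3 + 2*v² (a(v) = (v² + v²) - 3 = 2*v² - 3 = -3 + 2*v²)
-358 + (a(11) + 111) = -358 + ((-3 + 2*11²) + 111) = -358 + ((-3 + 2*121) + 111) = -358 + ((-3 + 242) + 111) = -358 + (239 + 111) = -358 + 350 = -8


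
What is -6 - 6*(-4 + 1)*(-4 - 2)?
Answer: -114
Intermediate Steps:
-6 - 6*(-4 + 1)*(-4 - 2) = -6 - (-18)*(-6) = -6 - 6*18 = -6 - 108 = -114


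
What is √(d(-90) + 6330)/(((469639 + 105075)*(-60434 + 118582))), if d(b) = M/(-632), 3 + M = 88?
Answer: 5*√25283002/10560236416352 ≈ 2.3807e-9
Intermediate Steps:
M = 85 (M = -3 + 88 = 85)
d(b) = -85/632 (d(b) = 85/(-632) = 85*(-1/632) = -85/632)
√(d(-90) + 6330)/(((469639 + 105075)*(-60434 + 118582))) = √(-85/632 + 6330)/(((469639 + 105075)*(-60434 + 118582))) = √(4000475/632)/((574714*58148)) = (5*√25283002/316)/33418469672 = (5*√25283002/316)*(1/33418469672) = 5*√25283002/10560236416352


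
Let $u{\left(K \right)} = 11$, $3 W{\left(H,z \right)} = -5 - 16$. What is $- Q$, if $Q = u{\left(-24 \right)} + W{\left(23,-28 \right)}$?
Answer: $-4$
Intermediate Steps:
$W{\left(H,z \right)} = -7$ ($W{\left(H,z \right)} = \frac{-5 - 16}{3} = \frac{1}{3} \left(-21\right) = -7$)
$Q = 4$ ($Q = 11 - 7 = 4$)
$- Q = \left(-1\right) 4 = -4$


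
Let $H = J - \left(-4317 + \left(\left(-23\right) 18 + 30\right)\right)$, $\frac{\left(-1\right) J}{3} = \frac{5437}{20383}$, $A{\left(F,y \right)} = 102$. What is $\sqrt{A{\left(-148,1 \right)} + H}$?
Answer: $\frac{\sqrt{1995154040154}}{20383} \approx 69.298$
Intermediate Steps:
$J = - \frac{16311}{20383}$ ($J = - 3 \cdot \frac{5437}{20383} = - 3 \cdot 5437 \cdot \frac{1}{20383} = \left(-3\right) \frac{5437}{20383} = - \frac{16311}{20383} \approx -0.80023$)
$H = \frac{95804172}{20383}$ ($H = - \frac{16311}{20383} - \left(-4317 + \left(\left(-23\right) 18 + 30\right)\right) = - \frac{16311}{20383} - \left(-4317 + \left(-414 + 30\right)\right) = - \frac{16311}{20383} - \left(-4317 - 384\right) = - \frac{16311}{20383} - -4701 = - \frac{16311}{20383} + 4701 = \frac{95804172}{20383} \approx 4700.2$)
$\sqrt{A{\left(-148,1 \right)} + H} = \sqrt{102 + \frac{95804172}{20383}} = \sqrt{\frac{97883238}{20383}} = \frac{\sqrt{1995154040154}}{20383}$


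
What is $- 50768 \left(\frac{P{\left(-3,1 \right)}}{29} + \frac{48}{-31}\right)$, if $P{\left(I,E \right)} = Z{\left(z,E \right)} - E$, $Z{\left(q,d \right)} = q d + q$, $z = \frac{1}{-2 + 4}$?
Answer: $\frac{2436864}{31} \approx 78609.0$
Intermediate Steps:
$z = \frac{1}{2} \approx 0.5$
$Z{\left(q,d \right)} = q + d q$ ($Z{\left(q,d \right)} = d q + q = q + d q$)
$P{\left(I,E \right)} = \frac{1}{2} - \frac{E}{2}$ ($P{\left(I,E \right)} = \frac{1 + E}{2} - E = \left(\frac{1}{2} + \frac{E}{2}\right) - E = \frac{1}{2} - \frac{E}{2}$)
$- 50768 \left(\frac{P{\left(-3,1 \right)}}{29} + \frac{48}{-31}\right) = - 50768 \left(\frac{\frac{1}{2} - \frac{1}{2}}{29} + \frac{48}{-31}\right) = - 50768 \left(\left(\frac{1}{2} - \frac{1}{2}\right) \frac{1}{29} + 48 \left(- \frac{1}{31}\right)\right) = - 50768 \left(0 \cdot \frac{1}{29} - \frac{48}{31}\right) = - 50768 \left(0 - \frac{48}{31}\right) = \left(-50768\right) \left(- \frac{48}{31}\right) = \frac{2436864}{31}$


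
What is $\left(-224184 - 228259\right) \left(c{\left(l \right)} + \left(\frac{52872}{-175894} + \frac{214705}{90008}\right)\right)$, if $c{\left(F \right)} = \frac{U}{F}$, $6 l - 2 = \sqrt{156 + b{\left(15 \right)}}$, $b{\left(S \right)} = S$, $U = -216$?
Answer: $- \frac{10530219804096679663}{1321960907192} + \frac{1759098384 \sqrt{19}}{167} \approx 3.7949 \cdot 10^{7}$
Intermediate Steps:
$l = \frac{1}{3} + \frac{\sqrt{19}}{2}$ ($l = \frac{1}{3} + \frac{\sqrt{156 + 15}}{6} = \frac{1}{3} + \frac{\sqrt{171}}{6} = \frac{1}{3} + \frac{3 \sqrt{19}}{6} = \frac{1}{3} + \frac{\sqrt{19}}{2} \approx 2.5128$)
$c{\left(F \right)} = - \frac{216}{F}$
$\left(-224184 - 228259\right) \left(c{\left(l \right)} + \left(\frac{52872}{-175894} + \frac{214705}{90008}\right)\right) = \left(-224184 - 228259\right) \left(- \frac{216}{\frac{1}{3} + \frac{\sqrt{19}}{2}} + \left(\frac{52872}{-175894} + \frac{214705}{90008}\right)\right) = - 452443 \left(- \frac{216}{\frac{1}{3} + \frac{\sqrt{19}}{2}} + \left(52872 \left(- \frac{1}{175894}\right) + 214705 \cdot \frac{1}{90008}\right)\right) = - 452443 \left(- \frac{216}{\frac{1}{3} + \frac{\sqrt{19}}{2}} + \left(- \frac{26436}{87947} + \frac{214705}{90008}\right)\right) = - 452443 \left(- \frac{216}{\frac{1}{3} + \frac{\sqrt{19}}{2}} + \frac{16503209147}{7915933576}\right) = - 452443 \left(\frac{16503209147}{7915933576} - \frac{216}{\frac{1}{3} + \frac{\sqrt{19}}{2}}\right) = - \frac{7466761456096121}{7915933576} + \frac{97727688}{\frac{1}{3} + \frac{\sqrt{19}}{2}}$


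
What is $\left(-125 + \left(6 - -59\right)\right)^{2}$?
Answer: $3600$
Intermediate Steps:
$\left(-125 + \left(6 - -59\right)\right)^{2} = \left(-125 + \left(6 + 59\right)\right)^{2} = \left(-125 + 65\right)^{2} = \left(-60\right)^{2} = 3600$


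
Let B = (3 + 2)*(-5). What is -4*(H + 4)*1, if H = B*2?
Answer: 184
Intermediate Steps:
B = -25 (B = 5*(-5) = -25)
H = -50 (H = -25*2 = -50)
-4*(H + 4)*1 = -4*(-50 + 4)*1 = -4*(-46)*1 = 184*1 = 184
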